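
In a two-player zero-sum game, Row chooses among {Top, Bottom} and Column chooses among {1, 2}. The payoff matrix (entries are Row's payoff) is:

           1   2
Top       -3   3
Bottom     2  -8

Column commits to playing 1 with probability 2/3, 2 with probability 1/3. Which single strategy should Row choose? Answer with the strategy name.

Top

Expected payoff of Top: (2/3)·(-3) + (1/3)·3 = -1.
Expected payoff of Bottom: (2/3)·2 + (1/3)·(-8) = -4/3.
The largest is -1, so Row's best response is Top.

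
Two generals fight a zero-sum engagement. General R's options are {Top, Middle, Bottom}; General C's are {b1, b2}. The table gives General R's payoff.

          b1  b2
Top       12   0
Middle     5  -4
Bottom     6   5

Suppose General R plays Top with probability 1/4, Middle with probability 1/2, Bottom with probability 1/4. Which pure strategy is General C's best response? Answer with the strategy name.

If General C plays b1, General R's expected payoff is (1/4)·12 + (1/2)·5 + (1/4)·6 = 7.
If General C plays b2, General R's expected payoff is (1/4)·0 + (1/2)·(-4) + (1/4)·5 = -3/4.
General C minimizes General R's payoff; the smallest is -3/4, so the best response is b2.

b2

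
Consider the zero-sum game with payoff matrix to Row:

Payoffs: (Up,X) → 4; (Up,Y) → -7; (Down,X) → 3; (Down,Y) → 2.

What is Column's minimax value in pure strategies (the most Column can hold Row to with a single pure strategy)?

2

Column maxima: X → 4, Y → 2.
The smallest of these is 2.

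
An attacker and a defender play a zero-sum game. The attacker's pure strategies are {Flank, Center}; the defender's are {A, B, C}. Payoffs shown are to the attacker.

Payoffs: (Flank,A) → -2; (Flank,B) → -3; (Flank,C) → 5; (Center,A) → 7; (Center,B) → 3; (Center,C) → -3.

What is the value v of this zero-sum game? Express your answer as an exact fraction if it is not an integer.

3/7

Row minima: Flank → -3, Center → -3; maximin = -3.
Column maxima: A → 7, B → 3, C → 5; minimax = 3.
-3 ≠ 3, so there is no saddle point; optimal play is mixed.
A is strictly dominated by B (it gives the attacker strictly more in every row), so the defender never plays it.
On the remaining 2×2 (Flank, Center vs B, C):
Let the attacker play Flank with probability p. Expected payoff against B: (-3)p + 3(1−p) = −6p + 3; against C: 5p + (-3)(1−p) = 8p − 3.
Setting these equal: −6p + 3 = 8p − 3 ⇒ −14p = -6 ⇒ p = 3/7, and the value is (-6)·(3/7) + 3 = 3/7.
For the defender: with q = P(B), equating Flank's and Center's payoffs gives −8q + 5 = 6q − 3 ⇒ q = 4/7.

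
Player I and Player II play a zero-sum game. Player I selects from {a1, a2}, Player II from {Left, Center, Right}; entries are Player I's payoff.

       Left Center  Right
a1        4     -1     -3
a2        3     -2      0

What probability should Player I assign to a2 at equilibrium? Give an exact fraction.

1/2

Row minima: a1 → -3, a2 → -2; maximin = -2.
Column maxima: Left → 4, Center → -1, Right → 0; minimax = -1.
-2 ≠ -1, so there is no saddle point; optimal play is mixed.
Left is strictly dominated by Center (it gives Player I strictly more in every row), so Player II never plays it.
On the remaining 2×2 (a1, a2 vs Center, Right):
Let Player I play a1 with probability p. Expected payoff against Center: (-1)p + (-2)(1−p) = p − 2; against Right: (-3)p + 0(1−p) = −3p.
Setting these equal: p − 2 = −3p ⇒ 4p = 2 ⇒ p = 1/2, and the value is (1)·(1/2) − 2 = -3/2.
For Player II: with q = P(Center), equating a1's and a2's payoffs gives 2q − 3 = −2q ⇒ q = 3/4.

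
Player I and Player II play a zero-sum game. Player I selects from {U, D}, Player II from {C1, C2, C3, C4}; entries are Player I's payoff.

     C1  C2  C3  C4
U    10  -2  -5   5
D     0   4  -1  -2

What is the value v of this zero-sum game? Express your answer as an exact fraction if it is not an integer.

-15/11

Row minima: U → -5, D → -2; maximin = -2.
Column maxima: C1 → 10, C2 → 4, C3 → -1, C4 → 5; minimax = -1.
-2 ≠ -1, so there is no saddle point; optimal play is mixed.
C1 is strictly dominated by C3 (it gives Player I strictly more in every row), so Player II never plays it.
C2 is strictly dominated by C3 (it gives Player I strictly more in every row), so Player II never plays it.
On the remaining 2×2 (U, D vs C3, C4):
Let Player I play U with probability p. Expected payoff against C3: (-5)p + (-1)(1−p) = −4p − 1; against C4: 5p + (-2)(1−p) = 7p − 2.
Setting these equal: −4p − 1 = 7p − 2 ⇒ −11p = -1 ⇒ p = 1/11, and the value is (-4)·(1/11) − 1 = -15/11.
For Player II: with q = P(C3), equating U's and D's payoffs gives −10q + 5 = q − 2 ⇒ q = 7/11.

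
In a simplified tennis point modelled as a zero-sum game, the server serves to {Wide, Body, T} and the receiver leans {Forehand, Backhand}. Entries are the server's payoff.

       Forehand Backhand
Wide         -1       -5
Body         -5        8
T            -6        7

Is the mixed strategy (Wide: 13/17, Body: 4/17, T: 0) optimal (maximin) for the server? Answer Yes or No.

Yes

Against Forehand this mix gives (13/17)·(-1) + (4/17)·(-5) = -33/17.
Against Backhand this mix gives (13/17)·(-5) + (4/17)·8 = -33/17.
All of the receiver's active replies (Forehand, Backhand) yield -33/17, and no column does worse for the server. The mix makes the receiver indifferent and guarantees -33/17, so it is optimal.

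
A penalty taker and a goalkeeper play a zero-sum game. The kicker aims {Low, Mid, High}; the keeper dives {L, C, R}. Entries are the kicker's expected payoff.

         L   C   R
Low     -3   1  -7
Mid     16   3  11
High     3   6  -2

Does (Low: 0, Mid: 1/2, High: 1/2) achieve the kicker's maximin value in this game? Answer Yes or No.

Yes

Against L this mix gives (1/2)·16 + (1/2)·3 = 19/2.
Against C this mix gives (1/2)·3 + (1/2)·6 = 9/2.
Against R this mix gives (1/2)·11 + (1/2)·(-2) = 9/2.
All of the keeper's active replies (C, R) yield 9/2, and no column does worse for the kicker. The mix makes the keeper indifferent and guarantees 9/2, so it is optimal.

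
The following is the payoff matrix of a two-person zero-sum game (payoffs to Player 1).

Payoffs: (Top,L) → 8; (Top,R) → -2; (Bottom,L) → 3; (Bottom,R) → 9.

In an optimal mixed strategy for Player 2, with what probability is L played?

11/16

Row minima: Top → -2, Bottom → 3; maximin = 3.
Column maxima: L → 8, R → 9; minimax = 8.
3 ≠ 8, so there is no saddle point; optimal play is mixed.
Let Player 1 play Top with probability p. Expected payoff against L: 8p + 3(1−p) = 5p + 3; against R: (-2)p + 9(1−p) = −11p + 9.
Setting these equal: 5p + 3 = −11p + 9 ⇒ 16p = 6 ⇒ p = 3/8, and the value is (5)·(3/8) + 3 = 39/8.
For Player 2: with q = P(L), equating Top's and Bottom's payoffs gives 10q − 2 = −6q + 9 ⇒ q = 11/16.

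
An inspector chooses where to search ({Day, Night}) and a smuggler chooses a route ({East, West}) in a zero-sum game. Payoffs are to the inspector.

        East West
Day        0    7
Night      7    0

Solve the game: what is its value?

Row minima: Day → 0, Night → 0; maximin = 0.
Column maxima: East → 7, West → 7; minimax = 7.
0 ≠ 7, so there is no saddle point; optimal play is mixed.
Let the inspector play Day with probability p. Expected payoff against East: 0p + 7(1−p) = −7p + 7; against West: 7p + 0(1−p) = 7p.
Setting these equal: −7p + 7 = 7p ⇒ −14p = -7 ⇒ p = 1/2, and the value is (-7)·(1/2) + 7 = 7/2.
For the smuggler: with q = P(East), equating Day's and Night's payoffs gives −7q + 7 = 7q ⇒ q = 1/2.

7/2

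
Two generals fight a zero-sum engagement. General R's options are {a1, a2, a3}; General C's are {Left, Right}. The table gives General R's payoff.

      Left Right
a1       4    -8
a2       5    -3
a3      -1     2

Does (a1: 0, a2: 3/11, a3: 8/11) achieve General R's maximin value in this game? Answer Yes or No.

Against Left this mix gives (3/11)·5 + (8/11)·(-1) = 7/11.
Against Right this mix gives (3/11)·(-3) + (8/11)·2 = 7/11.
All of General C's active replies (Left, Right) yield 7/11, and no column does worse for General R. The mix makes General C indifferent and guarantees 7/11, so it is optimal.

Yes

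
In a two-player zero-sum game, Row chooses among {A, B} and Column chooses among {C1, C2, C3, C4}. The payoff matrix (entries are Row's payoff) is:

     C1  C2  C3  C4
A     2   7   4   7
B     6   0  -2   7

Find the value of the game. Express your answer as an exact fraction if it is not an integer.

14/5

Row minima: A → 2, B → -2; maximin = 2.
Column maxima: C1 → 6, C2 → 7, C3 → 4, C4 → 7; minimax = 4.
2 ≠ 4, so there is no saddle point; optimal play is mixed.
C2 is strictly dominated by C3 (it gives Row strictly more in every row), so Column never plays it.
C4 is strictly dominated by C1 (it gives Row strictly more in every row), so Column never plays it.
On the remaining 2×2 (A, B vs C1, C3):
Let Row play A with probability p. Expected payoff against C1: 2p + 6(1−p) = −4p + 6; against C3: 4p + (-2)(1−p) = 6p − 2.
Setting these equal: −4p + 6 = 6p − 2 ⇒ −10p = -8 ⇒ p = 4/5, and the value is (-4)·(4/5) + 6 = 14/5.
For Column: with q = P(C1), equating A's and B's payoffs gives −2q + 4 = 8q − 2 ⇒ q = 3/5.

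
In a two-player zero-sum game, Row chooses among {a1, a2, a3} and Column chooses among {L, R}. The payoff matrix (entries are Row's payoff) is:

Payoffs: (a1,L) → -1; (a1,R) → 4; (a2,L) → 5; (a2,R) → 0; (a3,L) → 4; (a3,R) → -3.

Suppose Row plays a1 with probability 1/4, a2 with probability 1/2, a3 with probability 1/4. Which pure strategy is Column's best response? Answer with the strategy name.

R

If Column plays L, Row's expected payoff is (1/4)·(-1) + (1/2)·5 + (1/4)·4 = 13/4.
If Column plays R, Row's expected payoff is (1/4)·4 + (1/2)·0 + (1/4)·(-3) = 1/4.
Column minimizes Row's payoff; the smallest is 1/4, so the best response is R.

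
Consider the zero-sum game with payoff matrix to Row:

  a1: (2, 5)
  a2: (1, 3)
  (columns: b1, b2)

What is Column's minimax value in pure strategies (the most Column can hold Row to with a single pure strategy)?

2

Column maxima: b1 → 2, b2 → 5.
The smallest of these is 2.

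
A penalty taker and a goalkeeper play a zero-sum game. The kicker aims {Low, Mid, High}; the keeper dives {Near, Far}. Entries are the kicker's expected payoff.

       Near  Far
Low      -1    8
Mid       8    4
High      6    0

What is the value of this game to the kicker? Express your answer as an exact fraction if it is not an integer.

68/13

Row minima: Low → -1, Mid → 4, High → 0; maximin = 4.
Column maxima: Near → 8, Far → 8; minimax = 8.
4 ≠ 8, so there is no saddle point; optimal play is mixed.
High is strictly dominated by Mid, so the kicker never plays it.
On the remaining 2×2 (Low, Mid vs Near, Far):
Let the kicker play Low with probability p. Expected payoff against Near: (-1)p + 8(1−p) = −9p + 8; against Far: 8p + 4(1−p) = 4p + 4.
Setting these equal: −9p + 8 = 4p + 4 ⇒ −13p = -4 ⇒ p = 4/13, and the value is (-9)·(4/13) + 8 = 68/13.
For the keeper: with q = P(Near), equating Low's and Mid's payoffs gives −9q + 8 = 4q + 4 ⇒ q = 4/13.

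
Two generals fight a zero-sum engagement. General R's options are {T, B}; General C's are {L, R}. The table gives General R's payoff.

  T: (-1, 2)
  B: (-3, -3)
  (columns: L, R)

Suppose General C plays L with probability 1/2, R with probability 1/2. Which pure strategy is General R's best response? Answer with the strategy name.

T

Expected payoff of T: (1/2)·(-1) + (1/2)·2 = 1/2.
Expected payoff of B: (1/2)·(-3) + (1/2)·(-3) = -3.
The largest is 1/2, so General R's best response is T.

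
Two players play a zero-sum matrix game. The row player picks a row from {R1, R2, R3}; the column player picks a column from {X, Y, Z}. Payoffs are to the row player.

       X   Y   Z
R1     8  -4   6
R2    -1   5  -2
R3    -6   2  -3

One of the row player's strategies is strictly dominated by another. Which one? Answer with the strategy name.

R2 gives a strictly higher payoff than R3 against every column: -1 > -6, 5 > 2, -2 > -3.
So R3 is strictly dominated and the row player never plays it.

R3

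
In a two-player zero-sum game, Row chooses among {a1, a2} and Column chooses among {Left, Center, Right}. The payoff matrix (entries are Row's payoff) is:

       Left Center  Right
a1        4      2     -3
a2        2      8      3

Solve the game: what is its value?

9/4

Row minima: a1 → -3, a2 → 2; maximin = 2.
Column maxima: Left → 4, Center → 8, Right → 3; minimax = 3.
2 ≠ 3, so there is no saddle point; optimal play is mixed.
Center is strictly dominated by Right (it gives Row strictly more in every row), so Column never plays it.
On the remaining 2×2 (a1, a2 vs Left, Right):
Let Row play a1 with probability p. Expected payoff against Left: 4p + 2(1−p) = 2p + 2; against Right: (-3)p + 3(1−p) = −6p + 3.
Setting these equal: 2p + 2 = −6p + 3 ⇒ 8p = 1 ⇒ p = 1/8, and the value is (2)·(1/8) + 2 = 9/4.
For Column: with q = P(Left), equating a1's and a2's payoffs gives 7q − 3 = −q + 3 ⇒ q = 3/4.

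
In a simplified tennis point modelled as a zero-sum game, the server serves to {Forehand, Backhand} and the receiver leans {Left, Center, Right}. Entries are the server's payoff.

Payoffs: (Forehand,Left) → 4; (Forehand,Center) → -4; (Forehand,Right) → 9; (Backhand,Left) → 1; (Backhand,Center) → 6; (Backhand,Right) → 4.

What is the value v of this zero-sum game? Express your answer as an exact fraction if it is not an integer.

Row minima: Forehand → -4, Backhand → 1; maximin = 1.
Column maxima: Left → 4, Center → 6, Right → 9; minimax = 4.
1 ≠ 4, so there is no saddle point; optimal play is mixed.
Right is strictly dominated by Left (it gives the server strictly more in every row), so the receiver never plays it.
On the remaining 2×2 (Forehand, Backhand vs Left, Center):
Let the server play Forehand with probability p. Expected payoff against Left: 4p + 1(1−p) = 3p + 1; against Center: (-4)p + 6(1−p) = −10p + 6.
Setting these equal: 3p + 1 = −10p + 6 ⇒ 13p = 5 ⇒ p = 5/13, and the value is (3)·(5/13) + 1 = 28/13.
For the receiver: with q = P(Left), equating Forehand's and Backhand's payoffs gives 8q − 4 = −5q + 6 ⇒ q = 10/13.

28/13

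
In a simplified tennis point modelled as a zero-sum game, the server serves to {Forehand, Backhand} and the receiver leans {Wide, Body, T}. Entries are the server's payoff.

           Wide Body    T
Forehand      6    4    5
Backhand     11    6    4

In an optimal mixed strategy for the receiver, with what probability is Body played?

1/3

Row minima: Forehand → 4, Backhand → 4; maximin = 4.
Column maxima: Wide → 11, Body → 6, T → 5; minimax = 5.
4 ≠ 5, so there is no saddle point; optimal play is mixed.
Wide is strictly dominated by Body (it gives the server strictly more in every row), so the receiver never plays it.
On the remaining 2×2 (Forehand, Backhand vs Body, T):
Let the server play Forehand with probability p. Expected payoff against Body: 4p + 6(1−p) = −2p + 6; against T: 5p + 4(1−p) = p + 4.
Setting these equal: −2p + 6 = p + 4 ⇒ −3p = -2 ⇒ p = 2/3, and the value is (-2)·(2/3) + 6 = 14/3.
For the receiver: with q = P(Body), equating Forehand's and Backhand's payoffs gives −q + 5 = 2q + 4 ⇒ q = 1/3.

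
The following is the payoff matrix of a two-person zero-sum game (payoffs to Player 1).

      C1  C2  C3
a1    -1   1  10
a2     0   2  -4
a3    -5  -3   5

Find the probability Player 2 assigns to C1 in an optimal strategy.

14/15

Row minima: a1 → -1, a2 → -4, a3 → -5; maximin = -1.
Column maxima: C1 → 0, C2 → 2, C3 → 10; minimax = 0.
-1 ≠ 0, so there is no saddle point; optimal play is mixed.
a3 is strictly dominated by a1, so Player 1 never plays it.
C2 is strictly dominated by C1 (it gives Player 1 strictly more in every row), so Player 2 never plays it.
On the remaining 2×2 (a1, a2 vs C1, C3):
Let Player 1 play a1 with probability p. Expected payoff against C1: (-1)p + 0(1−p) = −p; against C3: 10p + (-4)(1−p) = 14p − 4.
Setting these equal: −p = 14p − 4 ⇒ −15p = -4 ⇒ p = 4/15, and the value is (-1)·(4/15) = -4/15.
For Player 2: with q = P(C1), equating a1's and a2's payoffs gives −11q + 10 = 4q − 4 ⇒ q = 14/15.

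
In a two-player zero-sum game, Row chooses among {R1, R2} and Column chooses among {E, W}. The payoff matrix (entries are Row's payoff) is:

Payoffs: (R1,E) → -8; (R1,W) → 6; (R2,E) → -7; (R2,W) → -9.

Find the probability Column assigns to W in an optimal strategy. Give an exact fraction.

Row minima: R1 → -8, R2 → -9; maximin = -8.
Column maxima: E → -7, W → 6; minimax = -7.
-8 ≠ -7, so there is no saddle point; optimal play is mixed.
Let Row play R1 with probability p. Expected payoff against E: (-8)p + (-7)(1−p) = −p − 7; against W: 6p + (-9)(1−p) = 15p − 9.
Setting these equal: −p − 7 = 15p − 9 ⇒ −16p = -2 ⇒ p = 1/8, and the value is (-1)·(1/8) − 7 = -57/8.
For Column: with q = P(E), equating R1's and R2's payoffs gives −14q + 6 = 2q − 9 ⇒ q = 15/16.

1/16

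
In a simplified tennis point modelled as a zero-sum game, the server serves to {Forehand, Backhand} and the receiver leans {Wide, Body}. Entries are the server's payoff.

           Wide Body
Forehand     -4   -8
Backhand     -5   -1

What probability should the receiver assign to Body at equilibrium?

Row minima: Forehand → -8, Backhand → -5; maximin = -5.
Column maxima: Wide → -4, Body → -1; minimax = -4.
-5 ≠ -4, so there is no saddle point; optimal play is mixed.
Let the server play Forehand with probability p. Expected payoff against Wide: (-4)p + (-5)(1−p) = p − 5; against Body: (-8)p + (-1)(1−p) = −7p − 1.
Setting these equal: p − 5 = −7p − 1 ⇒ 8p = 4 ⇒ p = 1/2, and the value is (1)·(1/2) − 5 = -9/2.
For the receiver: with q = P(Wide), equating Forehand's and Backhand's payoffs gives 4q − 8 = −4q − 1 ⇒ q = 7/8.

1/8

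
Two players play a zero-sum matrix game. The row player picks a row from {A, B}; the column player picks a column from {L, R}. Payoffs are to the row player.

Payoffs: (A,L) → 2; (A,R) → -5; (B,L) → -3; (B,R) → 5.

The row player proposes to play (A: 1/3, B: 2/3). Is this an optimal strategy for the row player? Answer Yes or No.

No

Against L this mix gives (1/3)·2 + (2/3)·(-3) = -4/3.
Against R this mix gives (1/3)·(-5) + (2/3)·5 = 5/3.
The column player will play L, holding the row player to -4/3. Shifting weight toward the row that does better against L would raise this floor (the equalizing mix achieves -1/3 against both L and R), so the proposed strategy is not optimal.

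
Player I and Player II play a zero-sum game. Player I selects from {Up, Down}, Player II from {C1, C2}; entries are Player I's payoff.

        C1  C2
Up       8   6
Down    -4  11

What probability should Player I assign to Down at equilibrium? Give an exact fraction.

Row minima: Up → 6, Down → -4; maximin = 6.
Column maxima: C1 → 8, C2 → 11; minimax = 8.
6 ≠ 8, so there is no saddle point; optimal play is mixed.
Let Player I play Up with probability p. Expected payoff against C1: 8p + (-4)(1−p) = 12p − 4; against C2: 6p + 11(1−p) = −5p + 11.
Setting these equal: 12p − 4 = −5p + 11 ⇒ 17p = 15 ⇒ p = 15/17, and the value is (12)·(15/17) − 4 = 112/17.
For Player II: with q = P(C1), equating Up's and Down's payoffs gives 2q + 6 = −15q + 11 ⇒ q = 5/17.

2/17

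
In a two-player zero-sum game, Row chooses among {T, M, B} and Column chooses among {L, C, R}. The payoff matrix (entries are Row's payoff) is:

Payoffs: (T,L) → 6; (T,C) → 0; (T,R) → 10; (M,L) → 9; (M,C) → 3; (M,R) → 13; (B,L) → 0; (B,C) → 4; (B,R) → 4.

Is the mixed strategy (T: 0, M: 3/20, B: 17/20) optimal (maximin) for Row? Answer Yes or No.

No

Against L this mix gives (3/20)·9 + (17/20)·0 = 27/20.
Against C this mix gives (3/20)·3 + (17/20)·4 = 77/20.
Against R this mix gives (3/20)·13 + (17/20)·4 = 107/20.
Column will play L, holding Row to 27/20. Shifting weight toward the row that does better against L would raise this floor (the equalizing mix achieves 18/5 against both L and C), so the proposed strategy is not optimal.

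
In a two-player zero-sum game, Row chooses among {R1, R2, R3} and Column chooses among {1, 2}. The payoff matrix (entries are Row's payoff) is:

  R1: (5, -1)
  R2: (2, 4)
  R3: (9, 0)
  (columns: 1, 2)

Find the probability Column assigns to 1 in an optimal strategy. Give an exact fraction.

4/11

Row minima: R1 → -1, R2 → 2, R3 → 0; maximin = 2.
Column maxima: 1 → 9, 2 → 4; minimax = 4.
2 ≠ 4, so there is no saddle point; optimal play is mixed.
R1 is strictly dominated by R3, so Row never plays it.
On the remaining 2×2 (R2, R3 vs 1, 2):
Let Row play R2 with probability p. Expected payoff against 1: 2p + 9(1−p) = −7p + 9; against 2: 4p + 0(1−p) = 4p.
Setting these equal: −7p + 9 = 4p ⇒ −11p = -9 ⇒ p = 9/11, and the value is (-7)·(9/11) + 9 = 36/11.
For Column: with q = P(1), equating R2's and R3's payoffs gives −2q + 4 = 9q ⇒ q = 4/11.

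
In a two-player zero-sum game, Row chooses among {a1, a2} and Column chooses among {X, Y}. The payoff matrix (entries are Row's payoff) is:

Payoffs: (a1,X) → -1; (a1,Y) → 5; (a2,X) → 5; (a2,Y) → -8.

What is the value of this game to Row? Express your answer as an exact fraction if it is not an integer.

17/19

Row minima: a1 → -1, a2 → -8; maximin = -1.
Column maxima: X → 5, Y → 5; minimax = 5.
-1 ≠ 5, so there is no saddle point; optimal play is mixed.
Let Row play a1 with probability p. Expected payoff against X: (-1)p + 5(1−p) = −6p + 5; against Y: 5p + (-8)(1−p) = 13p − 8.
Setting these equal: −6p + 5 = 13p − 8 ⇒ −19p = -13 ⇒ p = 13/19, and the value is (-6)·(13/19) + 5 = 17/19.
For Column: with q = P(X), equating a1's and a2's payoffs gives −6q + 5 = 13q − 8 ⇒ q = 13/19.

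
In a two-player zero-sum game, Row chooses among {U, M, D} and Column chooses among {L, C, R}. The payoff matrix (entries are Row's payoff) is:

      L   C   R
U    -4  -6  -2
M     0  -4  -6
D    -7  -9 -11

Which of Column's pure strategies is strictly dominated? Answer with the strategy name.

L

C holds Row's payoff strictly below L in every row: -6 < -4, -4 < 0, -9 < -7.
So L is strictly dominated for Column.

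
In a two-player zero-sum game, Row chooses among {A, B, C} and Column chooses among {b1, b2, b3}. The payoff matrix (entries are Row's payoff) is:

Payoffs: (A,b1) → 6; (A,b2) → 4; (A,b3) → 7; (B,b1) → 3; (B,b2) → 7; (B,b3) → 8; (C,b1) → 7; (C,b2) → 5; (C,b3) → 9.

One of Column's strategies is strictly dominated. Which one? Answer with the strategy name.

b3

b1 holds Row's payoff strictly below b3 in every row: 6 < 7, 3 < 8, 7 < 9.
So b3 is strictly dominated for Column.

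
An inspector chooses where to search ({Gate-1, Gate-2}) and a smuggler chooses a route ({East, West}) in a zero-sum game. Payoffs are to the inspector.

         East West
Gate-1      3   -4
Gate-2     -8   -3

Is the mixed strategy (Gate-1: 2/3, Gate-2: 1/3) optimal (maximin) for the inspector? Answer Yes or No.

Against East this mix gives (2/3)·3 + (1/3)·(-8) = -2/3.
Against West this mix gives (2/3)·(-4) + (1/3)·(-3) = -11/3.
The smuggler will play West, holding the inspector to -11/3. Shifting weight toward the row that does better against West would raise this floor (the equalizing mix achieves -41/12 against both West and East), so the proposed strategy is not optimal.

No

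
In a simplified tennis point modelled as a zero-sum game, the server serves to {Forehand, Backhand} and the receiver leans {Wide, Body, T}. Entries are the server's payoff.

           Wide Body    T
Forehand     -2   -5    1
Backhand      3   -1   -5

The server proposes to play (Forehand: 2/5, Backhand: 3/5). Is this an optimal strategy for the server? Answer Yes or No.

Yes

Against Wide this mix gives (2/5)·(-2) + (3/5)·3 = 1.
Against Body this mix gives (2/5)·(-5) + (3/5)·(-1) = -13/5.
Against T this mix gives (2/5)·1 + (3/5)·(-5) = -13/5.
All of the receiver's active replies (Body, T) yield -13/5, and no column does worse for the server. The mix makes the receiver indifferent and guarantees -13/5, so it is optimal.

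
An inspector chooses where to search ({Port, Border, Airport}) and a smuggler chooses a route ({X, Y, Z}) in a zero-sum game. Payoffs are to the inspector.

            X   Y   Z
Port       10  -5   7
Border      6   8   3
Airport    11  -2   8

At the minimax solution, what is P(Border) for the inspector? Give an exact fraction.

Row minima: Port → -5, Border → 3, Airport → -2; maximin = 3.
Column maxima: X → 11, Y → 8, Z → 8; minimax = 8.
3 ≠ 8, so there is no saddle point; optimal play is mixed.
Port is strictly dominated by Airport, so the inspector never plays it.
X is strictly dominated by Z (it gives the inspector strictly more in every row), so the smuggler never plays it.
On the remaining 2×2 (Border, Airport vs Y, Z):
Let the inspector play Border with probability p. Expected payoff against Y: 8p + (-2)(1−p) = 10p − 2; against Z: 3p + 8(1−p) = −5p + 8.
Setting these equal: 10p − 2 = −5p + 8 ⇒ 15p = 10 ⇒ p = 2/3, and the value is (10)·(2/3) − 2 = 14/3.
For the smuggler: with q = P(Y), equating Border's and Airport's payoffs gives 5q + 3 = −10q + 8 ⇒ q = 1/3.

2/3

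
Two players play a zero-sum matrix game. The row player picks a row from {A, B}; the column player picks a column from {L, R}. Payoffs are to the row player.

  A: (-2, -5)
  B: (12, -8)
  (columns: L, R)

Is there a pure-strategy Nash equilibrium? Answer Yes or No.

Yes

Row minima: A → -5, B → -8; maximin = -5.
Column maxima: L → 12, R → -5; minimax = -5.
maximin = minimax = -5, so a saddle point exists.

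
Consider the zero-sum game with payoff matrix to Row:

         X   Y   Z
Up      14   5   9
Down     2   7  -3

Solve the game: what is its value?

Row minima: Up → 5, Down → -3; maximin = 5.
Column maxima: X → 14, Y → 7, Z → 9; minimax = 7.
5 ≠ 7, so there is no saddle point; optimal play is mixed.
X is strictly dominated by Z (it gives Row strictly more in every row), so Column never plays it.
On the remaining 2×2 (Up, Down vs Y, Z):
Let Row play Up with probability p. Expected payoff against Y: 5p + 7(1−p) = −2p + 7; against Z: 9p + (-3)(1−p) = 12p − 3.
Setting these equal: −2p + 7 = 12p − 3 ⇒ −14p = -10 ⇒ p = 5/7, and the value is (-2)·(5/7) + 7 = 39/7.
For Column: with q = P(Y), equating Up's and Down's payoffs gives −4q + 9 = 10q − 3 ⇒ q = 6/7.

39/7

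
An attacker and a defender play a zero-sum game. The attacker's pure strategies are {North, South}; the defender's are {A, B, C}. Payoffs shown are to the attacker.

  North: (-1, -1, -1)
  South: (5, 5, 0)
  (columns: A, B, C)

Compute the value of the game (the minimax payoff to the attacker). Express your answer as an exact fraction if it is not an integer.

0

Row minima: North → -1, South → 0; maximin = 0.
Column maxima: A → 5, B → 5, C → 0; minimax = 0.
Since maximin = minimax = 0, there is a saddle point and the value is 0.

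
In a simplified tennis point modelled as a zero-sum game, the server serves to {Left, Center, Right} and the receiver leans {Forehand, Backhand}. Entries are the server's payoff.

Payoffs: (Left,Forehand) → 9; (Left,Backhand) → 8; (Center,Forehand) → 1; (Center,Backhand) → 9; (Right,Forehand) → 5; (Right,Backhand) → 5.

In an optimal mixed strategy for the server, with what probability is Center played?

Row minima: Left → 8, Center → 1, Right → 5; maximin = 8.
Column maxima: Forehand → 9, Backhand → 9; minimax = 9.
8 ≠ 9, so there is no saddle point; optimal play is mixed.
Right is strictly dominated by Left, so the server never plays it.
On the remaining 2×2 (Left, Center vs Forehand, Backhand):
Let the server play Left with probability p. Expected payoff against Forehand: 9p + 1(1−p) = 8p + 1; against Backhand: 8p + 9(1−p) = −p + 9.
Setting these equal: 8p + 1 = −p + 9 ⇒ 9p = 8 ⇒ p = 8/9, and the value is (8)·(8/9) + 1 = 73/9.
For the receiver: with q = P(Forehand), equating Left's and Center's payoffs gives q + 8 = −8q + 9 ⇒ q = 1/9.

1/9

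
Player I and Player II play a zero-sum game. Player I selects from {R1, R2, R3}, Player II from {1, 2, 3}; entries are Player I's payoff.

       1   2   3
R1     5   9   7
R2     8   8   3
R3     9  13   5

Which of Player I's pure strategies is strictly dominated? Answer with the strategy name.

R2

R3 gives a strictly higher payoff than R2 against every column: 9 > 8, 13 > 8, 5 > 3.
So R2 is strictly dominated and Player I never plays it.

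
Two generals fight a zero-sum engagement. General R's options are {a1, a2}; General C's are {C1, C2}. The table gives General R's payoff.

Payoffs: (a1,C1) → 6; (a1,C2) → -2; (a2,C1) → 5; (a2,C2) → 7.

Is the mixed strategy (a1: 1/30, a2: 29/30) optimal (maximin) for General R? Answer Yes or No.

Against C1 this mix gives (1/30)·6 + (29/30)·5 = 151/30.
Against C2 this mix gives (1/30)·(-2) + (29/30)·7 = 67/10.
General C will play C1, holding General R to 151/30. Shifting weight toward the row that does better against C1 would raise this floor (the equalizing mix achieves 26/5 against both C1 and C2), so the proposed strategy is not optimal.

No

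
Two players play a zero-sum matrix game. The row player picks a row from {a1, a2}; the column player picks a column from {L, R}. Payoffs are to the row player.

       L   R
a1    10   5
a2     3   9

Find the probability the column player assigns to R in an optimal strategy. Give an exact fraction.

7/11

Row minima: a1 → 5, a2 → 3; maximin = 5.
Column maxima: L → 10, R → 9; minimax = 9.
5 ≠ 9, so there is no saddle point; optimal play is mixed.
Let the row player play a1 with probability p. Expected payoff against L: 10p + 3(1−p) = 7p + 3; against R: 5p + 9(1−p) = −4p + 9.
Setting these equal: 7p + 3 = −4p + 9 ⇒ 11p = 6 ⇒ p = 6/11, and the value is (7)·(6/11) + 3 = 75/11.
For the column player: with q = P(L), equating a1's and a2's payoffs gives 5q + 5 = −6q + 9 ⇒ q = 4/11.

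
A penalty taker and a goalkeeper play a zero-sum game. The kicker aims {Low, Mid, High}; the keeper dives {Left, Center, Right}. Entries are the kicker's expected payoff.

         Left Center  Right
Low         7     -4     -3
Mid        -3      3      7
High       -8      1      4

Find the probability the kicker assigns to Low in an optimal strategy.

Row minima: Low → -4, Mid → -3, High → -8; maximin = -3.
Column maxima: Left → 7, Center → 3, Right → 7; minimax = 3.
-3 ≠ 3, so there is no saddle point; optimal play is mixed.
High is strictly dominated by Mid, so the kicker never plays it.
Right is strictly dominated by Center (it gives the kicker strictly more in every row), so the keeper never plays it.
On the remaining 2×2 (Low, Mid vs Left, Center):
Let the kicker play Low with probability p. Expected payoff against Left: 7p + (-3)(1−p) = 10p − 3; against Center: (-4)p + 3(1−p) = −7p + 3.
Setting these equal: 10p − 3 = −7p + 3 ⇒ 17p = 6 ⇒ p = 6/17, and the value is (10)·(6/17) − 3 = 9/17.
For the keeper: with q = P(Left), equating Low's and Mid's payoffs gives 11q − 4 = −6q + 3 ⇒ q = 7/17.

6/17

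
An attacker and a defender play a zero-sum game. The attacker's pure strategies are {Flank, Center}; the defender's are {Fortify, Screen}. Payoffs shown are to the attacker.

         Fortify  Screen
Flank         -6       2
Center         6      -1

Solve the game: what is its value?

2/5

Row minima: Flank → -6, Center → -1; maximin = -1.
Column maxima: Fortify → 6, Screen → 2; minimax = 2.
-1 ≠ 2, so there is no saddle point; optimal play is mixed.
Let the attacker play Flank with probability p. Expected payoff against Fortify: (-6)p + 6(1−p) = −12p + 6; against Screen: 2p + (-1)(1−p) = 3p − 1.
Setting these equal: −12p + 6 = 3p − 1 ⇒ −15p = -7 ⇒ p = 7/15, and the value is (-12)·(7/15) + 6 = 2/5.
For the defender: with q = P(Fortify), equating Flank's and Center's payoffs gives −8q + 2 = 7q − 1 ⇒ q = 1/5.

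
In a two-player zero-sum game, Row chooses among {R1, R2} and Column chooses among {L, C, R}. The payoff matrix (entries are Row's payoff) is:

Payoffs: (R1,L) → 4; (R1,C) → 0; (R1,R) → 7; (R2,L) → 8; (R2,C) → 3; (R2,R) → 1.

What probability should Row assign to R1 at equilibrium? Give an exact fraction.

Row minima: R1 → 0, R2 → 1; maximin = 1.
Column maxima: L → 8, C → 3, R → 7; minimax = 3.
1 ≠ 3, so there is no saddle point; optimal play is mixed.
L is strictly dominated by C (it gives Row strictly more in every row), so Column never plays it.
On the remaining 2×2 (R1, R2 vs C, R):
Let Row play R1 with probability p. Expected payoff against C: 0p + 3(1−p) = −3p + 3; against R: 7p + 1(1−p) = 6p + 1.
Setting these equal: −3p + 3 = 6p + 1 ⇒ −9p = -2 ⇒ p = 2/9, and the value is (-3)·(2/9) + 3 = 7/3.
For Column: with q = P(C), equating R1's and R2's payoffs gives −7q + 7 = 2q + 1 ⇒ q = 2/3.

2/9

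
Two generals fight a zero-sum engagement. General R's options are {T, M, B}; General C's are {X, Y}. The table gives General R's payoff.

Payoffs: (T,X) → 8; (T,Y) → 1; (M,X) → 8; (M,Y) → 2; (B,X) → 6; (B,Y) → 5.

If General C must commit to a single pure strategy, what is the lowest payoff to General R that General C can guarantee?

Column maxima: X → 8, Y → 5.
The smallest of these is 5.

5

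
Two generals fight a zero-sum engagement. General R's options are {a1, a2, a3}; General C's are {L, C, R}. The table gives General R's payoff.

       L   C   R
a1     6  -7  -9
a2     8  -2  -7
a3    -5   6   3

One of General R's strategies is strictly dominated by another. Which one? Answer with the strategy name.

a2 gives a strictly higher payoff than a1 against every column: 8 > 6, -2 > -7, -7 > -9.
So a1 is strictly dominated and General R never plays it.

a1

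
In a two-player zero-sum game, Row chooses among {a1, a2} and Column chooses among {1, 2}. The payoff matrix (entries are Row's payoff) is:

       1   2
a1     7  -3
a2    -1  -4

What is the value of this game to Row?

Row minima: a1 → -3, a2 → -4; maximin = -3.
Column maxima: 1 → 7, 2 → -3; minimax = -3.
Since maximin = minimax = -3, there is a saddle point and the value is -3.

-3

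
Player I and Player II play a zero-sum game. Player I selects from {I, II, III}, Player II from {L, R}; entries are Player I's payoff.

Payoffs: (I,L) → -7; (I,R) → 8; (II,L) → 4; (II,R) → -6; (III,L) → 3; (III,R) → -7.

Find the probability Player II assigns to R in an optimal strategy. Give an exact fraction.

Row minima: I → -7, II → -6, III → -7; maximin = -6.
Column maxima: L → 4, R → 8; minimax = 4.
-6 ≠ 4, so there is no saddle point; optimal play is mixed.
III is strictly dominated by II, so Player I never plays it.
On the remaining 2×2 (I, II vs L, R):
Let Player I play I with probability p. Expected payoff against L: (-7)p + 4(1−p) = −11p + 4; against R: 8p + (-6)(1−p) = 14p − 6.
Setting these equal: −11p + 4 = 14p − 6 ⇒ −25p = -10 ⇒ p = 2/5, and the value is (-11)·(2/5) + 4 = -2/5.
For Player II: with q = P(L), equating I's and II's payoffs gives −15q + 8 = 10q − 6 ⇒ q = 14/25.

11/25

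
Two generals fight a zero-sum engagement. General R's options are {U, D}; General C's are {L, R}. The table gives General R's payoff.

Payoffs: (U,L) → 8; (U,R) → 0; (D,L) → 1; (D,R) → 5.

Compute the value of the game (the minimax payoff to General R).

Row minima: U → 0, D → 1; maximin = 1.
Column maxima: L → 8, R → 5; minimax = 5.
1 ≠ 5, so there is no saddle point; optimal play is mixed.
Let General R play U with probability p. Expected payoff against L: 8p + 1(1−p) = 7p + 1; against R: 0p + 5(1−p) = −5p + 5.
Setting these equal: 7p + 1 = −5p + 5 ⇒ 12p = 4 ⇒ p = 1/3, and the value is (7)·(1/3) + 1 = 10/3.
For General C: with q = P(L), equating U's and D's payoffs gives 8q = −4q + 5 ⇒ q = 5/12.

10/3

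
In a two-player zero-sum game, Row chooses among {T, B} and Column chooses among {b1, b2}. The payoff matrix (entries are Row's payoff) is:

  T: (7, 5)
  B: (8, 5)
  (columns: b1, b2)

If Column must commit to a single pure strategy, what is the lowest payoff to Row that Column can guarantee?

5

Column maxima: b1 → 8, b2 → 5.
The smallest of these is 5.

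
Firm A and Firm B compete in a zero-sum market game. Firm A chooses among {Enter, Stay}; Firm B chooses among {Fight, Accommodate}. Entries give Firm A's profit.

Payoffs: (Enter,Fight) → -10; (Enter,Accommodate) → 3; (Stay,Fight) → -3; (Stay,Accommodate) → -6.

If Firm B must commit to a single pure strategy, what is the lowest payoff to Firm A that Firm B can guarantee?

-3

Column maxima: Fight → -3, Accommodate → 3.
The smallest of these is -3.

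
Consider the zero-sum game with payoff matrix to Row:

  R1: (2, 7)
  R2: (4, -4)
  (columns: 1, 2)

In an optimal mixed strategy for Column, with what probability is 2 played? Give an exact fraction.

Row minima: R1 → 2, R2 → -4; maximin = 2.
Column maxima: 1 → 4, 2 → 7; minimax = 4.
2 ≠ 4, so there is no saddle point; optimal play is mixed.
Let Row play R1 with probability p. Expected payoff against 1: 2p + 4(1−p) = −2p + 4; against 2: 7p + (-4)(1−p) = 11p − 4.
Setting these equal: −2p + 4 = 11p − 4 ⇒ −13p = -8 ⇒ p = 8/13, and the value is (-2)·(8/13) + 4 = 36/13.
For Column: with q = P(1), equating R1's and R2's payoffs gives −5q + 7 = 8q − 4 ⇒ q = 11/13.

2/13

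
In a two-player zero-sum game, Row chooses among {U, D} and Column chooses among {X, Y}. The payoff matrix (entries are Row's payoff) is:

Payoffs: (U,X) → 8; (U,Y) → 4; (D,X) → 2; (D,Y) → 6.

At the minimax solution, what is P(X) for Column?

Row minima: U → 4, D → 2; maximin = 4.
Column maxima: X → 8, Y → 6; minimax = 6.
4 ≠ 6, so there is no saddle point; optimal play is mixed.
Let Row play U with probability p. Expected payoff against X: 8p + 2(1−p) = 6p + 2; against Y: 4p + 6(1−p) = −2p + 6.
Setting these equal: 6p + 2 = −2p + 6 ⇒ 8p = 4 ⇒ p = 1/2, and the value is (6)·(1/2) + 2 = 5.
For Column: with q = P(X), equating U's and D's payoffs gives 4q + 4 = −4q + 6 ⇒ q = 1/4.

1/4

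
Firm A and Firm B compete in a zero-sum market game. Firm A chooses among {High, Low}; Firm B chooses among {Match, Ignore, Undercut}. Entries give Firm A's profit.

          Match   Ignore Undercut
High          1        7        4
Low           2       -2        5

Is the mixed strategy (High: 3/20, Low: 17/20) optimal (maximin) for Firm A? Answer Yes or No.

Against Match this mix gives (3/20)·1 + (17/20)·2 = 37/20.
Against Ignore this mix gives (3/20)·7 + (17/20)·(-2) = -13/20.
Against Undercut this mix gives (3/20)·4 + (17/20)·5 = 97/20.
Firm B will play Ignore, holding Firm A to -13/20. Shifting weight toward the row that does better against Ignore would raise this floor (the equalizing mix achieves 8/5 against both Ignore and Match), so the proposed strategy is not optimal.

No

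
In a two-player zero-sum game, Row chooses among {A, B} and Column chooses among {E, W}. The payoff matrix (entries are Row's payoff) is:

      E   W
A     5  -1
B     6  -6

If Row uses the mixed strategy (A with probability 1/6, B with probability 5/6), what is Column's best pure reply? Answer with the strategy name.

If Column plays E, Row's expected payoff is (1/6)·5 + (5/6)·6 = 35/6.
If Column plays W, Row's expected payoff is (1/6)·(-1) + (5/6)·(-6) = -31/6.
Column minimizes Row's payoff; the smallest is -31/6, so the best response is W.

W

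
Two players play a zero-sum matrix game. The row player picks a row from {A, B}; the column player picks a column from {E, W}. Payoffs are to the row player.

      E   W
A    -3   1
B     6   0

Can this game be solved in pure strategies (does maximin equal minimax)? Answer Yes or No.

No

Row minima: A → -3, B → 0; maximin = 0.
Column maxima: E → 6, W → 1; minimax = 1.
0 ≠ 1, so no pure-strategy equilibrium exists.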